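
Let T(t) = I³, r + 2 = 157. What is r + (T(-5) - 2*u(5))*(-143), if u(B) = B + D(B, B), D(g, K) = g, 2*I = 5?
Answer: 6245/8 ≈ 780.63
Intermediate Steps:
I = 5/2 (I = (½)*5 = 5/2 ≈ 2.5000)
r = 155 (r = -2 + 157 = 155)
T(t) = 125/8 (T(t) = (5/2)³ = 125/8)
u(B) = 2*B (u(B) = B + B = 2*B)
r + (T(-5) - 2*u(5))*(-143) = 155 + (125/8 - 4*5)*(-143) = 155 + (125/8 - 2*10)*(-143) = 155 + (125/8 - 20)*(-143) = 155 - 35/8*(-143) = 155 + 5005/8 = 6245/8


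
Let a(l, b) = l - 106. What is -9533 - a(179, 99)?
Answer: -9606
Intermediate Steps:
a(l, b) = -106 + l
-9533 - a(179, 99) = -9533 - (-106 + 179) = -9533 - 1*73 = -9533 - 73 = -9606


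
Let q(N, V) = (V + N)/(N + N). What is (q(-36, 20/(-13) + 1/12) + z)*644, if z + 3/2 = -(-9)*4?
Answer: 63328867/2808 ≈ 22553.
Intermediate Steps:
q(N, V) = (N + V)/(2*N) (q(N, V) = (N + V)/((2*N)) = (N + V)*(1/(2*N)) = (N + V)/(2*N))
z = 69/2 (z = -3/2 - (-9)*4 = -3/2 - 9*(-1)*4 = -3/2 + 9*4 = -3/2 + 36 = 69/2 ≈ 34.500)
(q(-36, 20/(-13) + 1/12) + z)*644 = ((½)*(-36 + (20/(-13) + 1/12))/(-36) + 69/2)*644 = ((½)*(-1/36)*(-36 + (20*(-1/13) + 1*(1/12))) + 69/2)*644 = ((½)*(-1/36)*(-36 + (-20/13 + 1/12)) + 69/2)*644 = ((½)*(-1/36)*(-36 - 227/156) + 69/2)*644 = ((½)*(-1/36)*(-5843/156) + 69/2)*644 = (5843/11232 + 69/2)*644 = (393347/11232)*644 = 63328867/2808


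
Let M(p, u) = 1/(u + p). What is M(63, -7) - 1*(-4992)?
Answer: 279553/56 ≈ 4992.0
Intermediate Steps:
M(p, u) = 1/(p + u)
M(63, -7) - 1*(-4992) = 1/(63 - 7) - 1*(-4992) = 1/56 + 4992 = 279553/56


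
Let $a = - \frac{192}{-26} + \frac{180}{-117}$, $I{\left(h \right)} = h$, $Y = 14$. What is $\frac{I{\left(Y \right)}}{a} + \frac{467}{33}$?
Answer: $\frac{20749}{1254} \approx 16.546$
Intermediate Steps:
$a = \frac{76}{13}$ ($a = \left(-192\right) \left(- \frac{1}{26}\right) + 180 \left(- \frac{1}{117}\right) = \frac{96}{13} - \frac{20}{13} = \frac{76}{13} \approx 5.8462$)
$\frac{I{\left(Y \right)}}{a} + \frac{467}{33} = \frac{14}{\frac{76}{13}} + \frac{467}{33} = 14 \cdot \frac{13}{76} + 467 \cdot \frac{1}{33} = \frac{91}{38} + \frac{467}{33} = \frac{20749}{1254}$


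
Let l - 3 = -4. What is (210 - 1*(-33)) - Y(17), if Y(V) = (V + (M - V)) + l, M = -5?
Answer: 249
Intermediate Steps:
l = -1 (l = 3 - 4 = -1)
Y(V) = -6 (Y(V) = (V + (-5 - V)) - 1 = -5 - 1 = -6)
(210 - 1*(-33)) - Y(17) = (210 - 1*(-33)) - 1*(-6) = (210 + 33) + 6 = 243 + 6 = 249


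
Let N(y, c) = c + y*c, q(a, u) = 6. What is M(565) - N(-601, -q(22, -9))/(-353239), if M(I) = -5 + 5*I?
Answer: 996137580/353239 ≈ 2820.0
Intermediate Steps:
N(y, c) = c + c*y
M(565) - N(-601, -q(22, -9))/(-353239) = (-5 + 5*565) - (-1*6)*(1 - 601)/(-353239) = (-5 + 2825) - (-6*(-600))*(-1)/353239 = 2820 - 3600*(-1)/353239 = 2820 - 1*(-3600/353239) = 2820 + 3600/353239 = 996137580/353239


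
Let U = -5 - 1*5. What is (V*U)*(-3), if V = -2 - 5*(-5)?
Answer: 690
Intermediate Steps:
V = 23 (V = -2 + 25 = 23)
U = -10 (U = -5 - 5 = -10)
(V*U)*(-3) = (23*(-10))*(-3) = -230*(-3) = 690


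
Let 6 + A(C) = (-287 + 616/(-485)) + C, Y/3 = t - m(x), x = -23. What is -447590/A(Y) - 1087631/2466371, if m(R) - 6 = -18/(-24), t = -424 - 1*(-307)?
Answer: 2140206361853821/3184353795439 ≈ 672.10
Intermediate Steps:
t = -117 (t = -424 + 307 = -117)
m(R) = 27/4 (m(R) = 6 - 18/(-24) = 6 - 18*(-1/24) = 6 + ¾ = 27/4)
Y = -1485/4 (Y = 3*(-117 - 1*27/4) = 3*(-117 - 27/4) = 3*(-495/4) = -1485/4 ≈ -371.25)
A(C) = -142721/485 + C (A(C) = -6 + ((-287 + 616/(-485)) + C) = -6 + ((-287 + 616*(-1/485)) + C) = -6 + ((-287 - 616/485) + C) = -6 + (-139811/485 + C) = -142721/485 + C)
-447590/A(Y) - 1087631/2466371 = -447590/(-142721/485 - 1485/4) - 1087631/2466371 = -447590/(-1291109/1940) - 1087631*1/2466371 = -447590*(-1940/1291109) - 1087631/2466371 = 868324600/1291109 - 1087631/2466371 = 2140206361853821/3184353795439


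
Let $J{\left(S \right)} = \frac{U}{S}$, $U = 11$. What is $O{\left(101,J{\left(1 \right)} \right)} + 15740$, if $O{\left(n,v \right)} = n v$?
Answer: $16851$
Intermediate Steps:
$J{\left(S \right)} = \frac{11}{S}$
$O{\left(101,J{\left(1 \right)} \right)} + 15740 = 101 \cdot \frac{11}{1} + 15740 = 101 \cdot 11 \cdot 1 + 15740 = 101 \cdot 11 + 15740 = 1111 + 15740 = 16851$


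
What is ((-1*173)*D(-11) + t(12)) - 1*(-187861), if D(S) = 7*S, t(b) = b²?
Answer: 201326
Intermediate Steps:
((-1*173)*D(-11) + t(12)) - 1*(-187861) = ((-1*173)*(7*(-11)) + 12²) - 1*(-187861) = (-173*(-77) + 144) + 187861 = (13321 + 144) + 187861 = 13465 + 187861 = 201326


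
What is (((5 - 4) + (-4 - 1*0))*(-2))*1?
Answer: 6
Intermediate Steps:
(((5 - 4) + (-4 - 1*0))*(-2))*1 = ((1 + (-4 + 0))*(-2))*1 = ((1 - 4)*(-2))*1 = -3*(-2)*1 = 6*1 = 6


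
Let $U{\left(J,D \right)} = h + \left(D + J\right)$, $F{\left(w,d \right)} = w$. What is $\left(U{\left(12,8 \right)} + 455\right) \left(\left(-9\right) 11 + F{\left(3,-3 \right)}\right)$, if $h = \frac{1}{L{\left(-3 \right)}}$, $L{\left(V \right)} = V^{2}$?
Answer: $- \frac{136832}{3} \approx -45611.0$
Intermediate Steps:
$h = \frac{1}{9}$ ($h = \frac{1}{\left(-3\right)^{2}} = \frac{1}{9} \approx 0.11111$)
$U{\left(J,D \right)} = \frac{1}{9} + D + J$ ($U{\left(J,D \right)} = \frac{1}{9} + \left(D + J\right) = \frac{1}{9} + D + J$)
$\left(U{\left(12,8 \right)} + 455\right) \left(\left(-9\right) 11 + F{\left(3,-3 \right)}\right) = \left(\left(\frac{1}{9} + 8 + 12\right) + 455\right) \left(\left(-9\right) 11 + 3\right) = \left(\frac{181}{9} + 455\right) \left(-99 + 3\right) = \frac{4276}{9} \left(-96\right) = - \frac{136832}{3}$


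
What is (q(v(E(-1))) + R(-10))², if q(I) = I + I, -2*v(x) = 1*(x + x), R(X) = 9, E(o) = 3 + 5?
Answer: 49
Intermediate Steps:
E(o) = 8
v(x) = -x (v(x) = -(x + x)/2 = -2*x/2 = -x)
q(I) = 2*I
(q(v(E(-1))) + R(-10))² = (2*(-1*8) + 9)² = (2*(-8) + 9)² = (-16 + 9)² = (-7)² = 49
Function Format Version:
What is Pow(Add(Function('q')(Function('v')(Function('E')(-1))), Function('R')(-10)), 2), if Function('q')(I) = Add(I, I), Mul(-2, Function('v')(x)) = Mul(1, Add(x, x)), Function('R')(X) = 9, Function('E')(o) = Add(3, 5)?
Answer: 49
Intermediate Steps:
Function('E')(o) = 8
Function('v')(x) = Mul(-1, x) (Function('v')(x) = Mul(Rational(-1, 2), Mul(1, Add(x, x))) = Mul(Rational(-1, 2), Mul(1, Mul(2, x))) = Mul(Rational(-1, 2), Mul(2, x)) = Mul(-1, x))
Function('q')(I) = Mul(2, I)
Pow(Add(Function('q')(Function('v')(Function('E')(-1))), Function('R')(-10)), 2) = Pow(Add(Mul(2, Mul(-1, 8)), 9), 2) = Pow(Add(Mul(2, -8), 9), 2) = Pow(Add(-16, 9), 2) = Pow(-7, 2) = 49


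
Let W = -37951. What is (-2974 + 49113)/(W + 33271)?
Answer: -46139/4680 ≈ -9.8588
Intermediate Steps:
(-2974 + 49113)/(W + 33271) = (-2974 + 49113)/(-37951 + 33271) = 46139/(-4680) = 46139*(-1/4680) = -46139/4680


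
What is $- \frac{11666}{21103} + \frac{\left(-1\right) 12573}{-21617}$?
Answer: $\frac{13144097}{456183551} \approx 0.028813$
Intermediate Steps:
$- \frac{11666}{21103} + \frac{\left(-1\right) 12573}{-21617} = \left(-11666\right) \frac{1}{21103} - - \frac{12573}{21617} = - \frac{11666}{21103} + \frac{12573}{21617} = \frac{13144097}{456183551}$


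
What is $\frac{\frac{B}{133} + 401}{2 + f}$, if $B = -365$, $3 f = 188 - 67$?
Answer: $\frac{158904}{16891} \approx 9.4076$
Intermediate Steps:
$f = \frac{121}{3}$ ($f = \frac{188 - 67}{3} = \frac{1}{3} \cdot 121 = \frac{121}{3} \approx 40.333$)
$\frac{\frac{B}{133} + 401}{2 + f} = \frac{- \frac{365}{133} + 401}{2 + \frac{121}{3}} = \frac{\left(-365\right) \frac{1}{133} + 401}{\frac{127}{3}} = \left(- \frac{365}{133} + 401\right) \frac{3}{127} = \frac{52968}{133} \cdot \frac{3}{127} = \frac{158904}{16891}$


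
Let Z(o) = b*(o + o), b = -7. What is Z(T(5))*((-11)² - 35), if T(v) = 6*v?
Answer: -36120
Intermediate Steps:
Z(o) = -14*o (Z(o) = -7*(o + o) = -14*o)
Z(T(5))*((-11)² - 35) = (-84*5)*((-11)² - 35) = (-14*30)*(121 - 35) = -420*86 = -36120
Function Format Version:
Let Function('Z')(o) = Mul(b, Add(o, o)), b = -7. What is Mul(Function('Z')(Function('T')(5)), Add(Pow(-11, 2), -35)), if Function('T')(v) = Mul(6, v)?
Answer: -36120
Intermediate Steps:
Function('Z')(o) = Mul(-14, o) (Function('Z')(o) = Mul(-7, Add(o, o)) = Mul(-7, Mul(2, o)) = Mul(-14, o))
Mul(Function('Z')(Function('T')(5)), Add(Pow(-11, 2), -35)) = Mul(Mul(-14, Mul(6, 5)), Add(Pow(-11, 2), -35)) = Mul(Mul(-14, 30), Add(121, -35)) = Mul(-420, 86) = -36120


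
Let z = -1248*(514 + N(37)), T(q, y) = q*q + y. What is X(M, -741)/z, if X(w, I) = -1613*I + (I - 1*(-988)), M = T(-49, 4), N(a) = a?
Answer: -605/348 ≈ -1.7385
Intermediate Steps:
T(q, y) = y + q² (T(q, y) = q² + y = y + q²)
z = -687648 (z = -1248*(514 + 37) = -1248*551 = -687648)
M = 2405 (M = 4 + (-49)² = 4 + 2401 = 2405)
X(w, I) = 988 - 1612*I (X(w, I) = -1613*I + (I + 988) = -1613*I + (988 + I) = 988 - 1612*I)
X(M, -741)/z = (988 - 1612*(-741))/(-687648) = (988 + 1194492)*(-1/687648) = 1195480*(-1/687648) = -605/348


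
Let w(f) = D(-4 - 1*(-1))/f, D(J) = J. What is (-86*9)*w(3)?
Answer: 774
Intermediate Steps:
w(f) = -3/f (w(f) = (-4 - 1*(-1))/f = (-4 + 1)/f = -3/f)
(-86*9)*w(3) = (-86*9)*(-3/3) = -(-2322)/3 = -774*(-1) = 774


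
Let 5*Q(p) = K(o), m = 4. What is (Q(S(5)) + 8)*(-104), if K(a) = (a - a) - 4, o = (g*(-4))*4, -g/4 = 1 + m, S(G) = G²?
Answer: -3744/5 ≈ -748.80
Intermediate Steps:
g = -20 (g = -4*(1 + 4) = -4*5 = -20)
o = 320 (o = -20*(-4)*4 = 80*4 = 320)
K(a) = -4 (K(a) = 0 - 4 = -4)
Q(p) = -⅘ (Q(p) = (⅕)*(-4) = -⅘)
(Q(S(5)) + 8)*(-104) = (-⅘ + 8)*(-104) = (36/5)*(-104) = -3744/5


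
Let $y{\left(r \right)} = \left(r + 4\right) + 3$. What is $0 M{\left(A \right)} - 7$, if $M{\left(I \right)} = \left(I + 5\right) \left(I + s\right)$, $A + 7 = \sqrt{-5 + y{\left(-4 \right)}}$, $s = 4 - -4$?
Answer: $-7$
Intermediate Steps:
$s = 8$ ($s = 4 + 4 = 8$)
$y{\left(r \right)} = 7 + r$ ($y{\left(r \right)} = \left(4 + r\right) + 3 = 7 + r$)
$A = -7 + i \sqrt{2}$ ($A = -7 + \sqrt{-5 + \left(7 - 4\right)} = -7 + \sqrt{-5 + 3} = -7 + \sqrt{-2} = -7 + i \sqrt{2} \approx -7.0 + 1.4142 i$)
$M{\left(I \right)} = \left(5 + I\right) \left(8 + I\right)$ ($M{\left(I \right)} = \left(I + 5\right) \left(I + 8\right) = \left(5 + I\right) \left(8 + I\right)$)
$0 M{\left(A \right)} - 7 = 0 \left(40 + \left(-7 + i \sqrt{2}\right)^{2} + 13 \left(-7 + i \sqrt{2}\right)\right) - 7 = 0 \left(40 + \left(-7 + i \sqrt{2}\right)^{2} - \left(91 - 13 i \sqrt{2}\right)\right) - 7 = 0 \left(-51 + \left(-7 + i \sqrt{2}\right)^{2} + 13 i \sqrt{2}\right) - 7 = 0 - 7 = -7$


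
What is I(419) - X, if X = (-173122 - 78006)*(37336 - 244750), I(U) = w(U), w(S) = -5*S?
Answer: -52087465087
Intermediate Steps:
I(U) = -5*U
X = 52087462992 (X = -251128*(-207414) = 52087462992)
I(419) - X = -5*419 - 1*52087462992 = -2095 - 52087462992 = -52087465087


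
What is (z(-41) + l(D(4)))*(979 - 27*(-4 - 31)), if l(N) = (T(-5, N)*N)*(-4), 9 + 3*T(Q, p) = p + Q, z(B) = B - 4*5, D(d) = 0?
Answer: -117364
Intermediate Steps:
z(B) = -20 + B (z(B) = B - 20 = -20 + B)
T(Q, p) = -3 + Q/3 + p/3 (T(Q, p) = -3 + (p + Q)/3 = -3 + (Q + p)/3 = -3 + (Q/3 + p/3) = -3 + Q/3 + p/3)
l(N) = -4*N*(-14/3 + N/3) (l(N) = ((-3 + (1/3)*(-5) + N/3)*N)*(-4) = ((-3 - 5/3 + N/3)*N)*(-4) = ((-14/3 + N/3)*N)*(-4) = (N*(-14/3 + N/3))*(-4) = -4*N*(-14/3 + N/3))
(z(-41) + l(D(4)))*(979 - 27*(-4 - 31)) = ((-20 - 41) + (4/3)*0*(14 - 1*0))*(979 - 27*(-4 - 31)) = (-61 + (4/3)*0*(14 + 0))*(979 - 27*(-35)) = (-61 + (4/3)*0*14)*(979 + 945) = (-61 + 0)*1924 = -61*1924 = -117364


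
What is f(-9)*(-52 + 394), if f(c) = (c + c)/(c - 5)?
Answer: 3078/7 ≈ 439.71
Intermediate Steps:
f(c) = 2*c/(-5 + c) (f(c) = (2*c)/(-5 + c) = 2*c/(-5 + c))
f(-9)*(-52 + 394) = (2*(-9)/(-5 - 9))*(-52 + 394) = (2*(-9)/(-14))*342 = (2*(-9)*(-1/14))*342 = (9/7)*342 = 3078/7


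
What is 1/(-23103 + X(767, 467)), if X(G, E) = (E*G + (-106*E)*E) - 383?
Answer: -1/22782731 ≈ -4.3893e-8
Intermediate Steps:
X(G, E) = -383 - 106*E² + E*G (X(G, E) = (E*G - 106*E²) - 383 = (-106*E² + E*G) - 383 = -383 - 106*E² + E*G)
1/(-23103 + X(767, 467)) = 1/(-23103 + (-383 - 106*467² + 467*767)) = 1/(-23103 + (-383 - 106*218089 + 358189)) = 1/(-23103 + (-383 - 23117434 + 358189)) = 1/(-23103 - 22759628) = 1/(-22782731) = -1/22782731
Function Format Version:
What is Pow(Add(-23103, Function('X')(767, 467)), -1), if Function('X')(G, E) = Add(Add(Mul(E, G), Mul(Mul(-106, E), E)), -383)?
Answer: Rational(-1, 22782731) ≈ -4.3893e-8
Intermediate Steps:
Function('X')(G, E) = Add(-383, Mul(-106, Pow(E, 2)), Mul(E, G)) (Function('X')(G, E) = Add(Add(Mul(E, G), Mul(-106, Pow(E, 2))), -383) = Add(Add(Mul(-106, Pow(E, 2)), Mul(E, G)), -383) = Add(-383, Mul(-106, Pow(E, 2)), Mul(E, G)))
Pow(Add(-23103, Function('X')(767, 467)), -1) = Pow(Add(-23103, Add(-383, Mul(-106, Pow(467, 2)), Mul(467, 767))), -1) = Pow(Add(-23103, Add(-383, Mul(-106, 218089), 358189)), -1) = Pow(Add(-23103, Add(-383, -23117434, 358189)), -1) = Pow(Add(-23103, -22759628), -1) = Pow(-22782731, -1) = Rational(-1, 22782731)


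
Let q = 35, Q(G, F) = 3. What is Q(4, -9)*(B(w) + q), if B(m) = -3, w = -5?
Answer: 96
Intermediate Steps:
Q(4, -9)*(B(w) + q) = 3*(-3 + 35) = 3*32 = 96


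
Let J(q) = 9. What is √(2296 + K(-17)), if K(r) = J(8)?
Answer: √2305 ≈ 48.010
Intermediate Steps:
K(r) = 9
√(2296 + K(-17)) = √(2296 + 9) = √2305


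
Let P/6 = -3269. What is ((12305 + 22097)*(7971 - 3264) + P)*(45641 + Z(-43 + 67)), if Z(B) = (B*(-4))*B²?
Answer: -1563246843000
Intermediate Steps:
P = -19614 (P = 6*(-3269) = -19614)
Z(B) = -4*B³ (Z(B) = (-4*B)*B² = -4*B³)
((12305 + 22097)*(7971 - 3264) + P)*(45641 + Z(-43 + 67)) = ((12305 + 22097)*(7971 - 3264) - 19614)*(45641 - 4*(-43 + 67)³) = (34402*4707 - 19614)*(45641 - 4*24³) = (161930214 - 19614)*(45641 - 4*13824) = 161910600*(45641 - 55296) = 161910600*(-9655) = -1563246843000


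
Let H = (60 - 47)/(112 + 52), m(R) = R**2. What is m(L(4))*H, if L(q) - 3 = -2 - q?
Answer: 117/164 ≈ 0.71341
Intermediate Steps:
L(q) = 1 - q (L(q) = 3 + (-2 - q) = 1 - q)
H = 13/164 ≈ 0.079268
m(L(4))*H = (1 - 1*4)**2*(13/164) = (1 - 4)**2*(13/164) = (-3)**2*(13/164) = 9*(13/164) = 117/164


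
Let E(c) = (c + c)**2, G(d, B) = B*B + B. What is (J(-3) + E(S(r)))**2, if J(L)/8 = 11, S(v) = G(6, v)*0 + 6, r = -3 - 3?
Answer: 53824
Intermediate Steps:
G(d, B) = B + B**2 (G(d, B) = B**2 + B = B + B**2)
r = -6
S(v) = 6 (S(v) = (v*(1 + v))*0 + 6 = 0 + 6 = 6)
E(c) = 4*c**2 (E(c) = (2*c)**2 = 4*c**2)
J(L) = 88 (J(L) = 8*11 = 88)
(J(-3) + E(S(r)))**2 = (88 + 4*6**2)**2 = (88 + 4*36)**2 = (88 + 144)**2 = 232**2 = 53824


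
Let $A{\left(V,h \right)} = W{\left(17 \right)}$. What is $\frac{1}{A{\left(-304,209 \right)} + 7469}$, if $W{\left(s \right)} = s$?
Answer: $\frac{1}{7486} \approx 0.00013358$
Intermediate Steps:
$A{\left(V,h \right)} = 17$
$\frac{1}{A{\left(-304,209 \right)} + 7469} = \frac{1}{17 + 7469} = \frac{1}{7486}$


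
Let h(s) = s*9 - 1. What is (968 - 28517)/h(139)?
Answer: -27549/1250 ≈ -22.039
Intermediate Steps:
h(s) = -1 + 9*s (h(s) = 9*s - 1 = -1 + 9*s)
(968 - 28517)/h(139) = (968 - 28517)/(-1 + 9*139) = -27549/(-1 + 1251) = -27549/1250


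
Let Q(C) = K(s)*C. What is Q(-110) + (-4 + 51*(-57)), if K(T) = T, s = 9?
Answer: -3901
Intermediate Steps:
Q(C) = 9*C
Q(-110) + (-4 + 51*(-57)) = 9*(-110) + (-4 + 51*(-57)) = -990 + (-4 - 2907) = -990 - 2911 = -3901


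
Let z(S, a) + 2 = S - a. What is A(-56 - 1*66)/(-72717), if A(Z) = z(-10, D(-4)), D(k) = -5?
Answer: 7/72717 ≈ 9.6264e-5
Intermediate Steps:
z(S, a) = -2 + S - a (z(S, a) = -2 + (S - a) = -2 + S - a)
A(Z) = -7 (A(Z) = -2 - 10 - 1*(-5) = -2 - 10 + 5 = -7)
A(-56 - 1*66)/(-72717) = -7/(-72717) = -7*(-1/72717) = 7/72717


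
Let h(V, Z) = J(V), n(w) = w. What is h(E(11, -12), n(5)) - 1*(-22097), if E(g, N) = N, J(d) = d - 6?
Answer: 22079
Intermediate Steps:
J(d) = -6 + d
h(V, Z) = -6 + V
h(E(11, -12), n(5)) - 1*(-22097) = (-6 - 12) - 1*(-22097) = -18 + 22097 = 22079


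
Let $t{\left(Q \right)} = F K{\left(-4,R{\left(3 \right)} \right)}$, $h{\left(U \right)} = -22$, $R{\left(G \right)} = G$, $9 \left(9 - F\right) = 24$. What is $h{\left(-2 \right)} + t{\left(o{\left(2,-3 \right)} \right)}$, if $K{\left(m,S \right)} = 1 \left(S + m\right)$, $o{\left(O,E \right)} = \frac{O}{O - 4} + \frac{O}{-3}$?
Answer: $- \frac{85}{3} \approx -28.333$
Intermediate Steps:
$o{\left(O,E \right)} = - \frac{O}{3} + \frac{O}{-4 + O}$ ($o{\left(O,E \right)} = \frac{O}{-4 + O} + O \left(- \frac{1}{3}\right) = \frac{O}{-4 + O} - \frac{O}{3} = - \frac{O}{3} + \frac{O}{-4 + O}$)
$F = \frac{19}{3}$ ($F = 9 - \frac{8}{3} = \frac{19}{3} \approx 6.3333$)
$K{\left(m,S \right)} = S + m$
$t{\left(Q \right)} = - \frac{19}{3}$ ($t{\left(Q \right)} = \frac{19 \left(3 - 4\right)}{3} = \frac{19}{3} \left(-1\right) = - \frac{19}{3}$)
$h{\left(-2 \right)} + t{\left(o{\left(2,-3 \right)} \right)} = -22 - \frac{19}{3} = - \frac{85}{3}$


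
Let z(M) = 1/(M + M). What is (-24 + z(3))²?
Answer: 20449/36 ≈ 568.03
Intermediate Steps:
z(M) = 1/(2*M)
(-24 + z(3))² = (-24 + (½)/3)² = (-24 + (½)*(⅓))² = (-24 + ⅙)² = (-143/6)² = 20449/36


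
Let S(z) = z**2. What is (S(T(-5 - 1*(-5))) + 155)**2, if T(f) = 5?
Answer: 32400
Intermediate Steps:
(S(T(-5 - 1*(-5))) + 155)**2 = (5**2 + 155)**2 = (25 + 155)**2 = 180**2 = 32400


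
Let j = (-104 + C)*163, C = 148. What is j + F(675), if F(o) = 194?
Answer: 7366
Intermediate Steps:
j = 7172 (j = (-104 + 148)*163 = 44*163 = 7172)
j + F(675) = 7172 + 194 = 7366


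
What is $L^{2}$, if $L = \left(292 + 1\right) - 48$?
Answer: $60025$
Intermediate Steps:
$L = 245$ ($L = 293 - 48 = 245$)
$L^{2} = 245^{2} = 60025$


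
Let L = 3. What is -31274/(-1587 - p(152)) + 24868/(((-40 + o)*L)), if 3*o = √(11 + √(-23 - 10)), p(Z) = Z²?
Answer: 31274/24691 - 24868/(3*(40 - √(11 + I*√33)/3)) ≈ -212.04 - 1.5361*I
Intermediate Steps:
o = √(11 + I*√33)/3 (o = √(11 + √(-23 - 10))/3 = √(11 + √(-33))/3 = √(11 + I*√33)/3 ≈ 1.1404 + 0.27985*I)
-31274/(-1587 - p(152)) + 24868/(((-40 + o)*L)) = -31274/(-1587 - 1*152²) + 24868/(((-40 + √(11 + I*√33)/3)*3)) = -31274/(-1587 - 1*23104) + 24868/(-120 + √(11 + I*√33)) = -31274/(-1587 - 23104) + 24868/(-120 + √(11 + I*√33)) = -31274/(-24691) + 24868/(-120 + √(11 + I*√33)) = -31274*(-1/24691) + 24868/(-120 + √(11 + I*√33)) = 31274/24691 + 24868/(-120 + √(11 + I*√33))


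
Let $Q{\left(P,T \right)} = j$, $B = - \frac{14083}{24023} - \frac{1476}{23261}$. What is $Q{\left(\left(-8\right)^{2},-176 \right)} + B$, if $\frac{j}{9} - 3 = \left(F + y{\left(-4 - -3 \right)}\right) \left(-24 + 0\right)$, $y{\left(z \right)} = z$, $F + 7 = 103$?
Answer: $- \frac{11451831011090}{558799003} \approx -20494.0$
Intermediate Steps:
$F = 96$ ($F = -7 + 103 = 96$)
$B = - \frac{363042611}{558799003}$ ($B = \left(-14083\right) \frac{1}{24023} - \frac{1476}{23261} = - \frac{14083}{24023} - \frac{1476}{23261} = - \frac{363042611}{558799003} \approx -0.64968$)
$j = -20493$ ($j = 27 + 9 \left(96 - 1\right) \left(-24 + 0\right) = 27 + 9 \left(96 + \left(-4 + 3\right)\right) \left(-24\right) = 27 + 9 \left(96 - 1\right) \left(-24\right) = 27 + 9 \cdot 95 \left(-24\right) = 27 + 9 \left(-2280\right) = 27 - 20520 = -20493$)
$Q{\left(P,T \right)} = -20493$
$Q{\left(\left(-8\right)^{2},-176 \right)} + B = -20493 - \frac{363042611}{558799003} = - \frac{11451831011090}{558799003}$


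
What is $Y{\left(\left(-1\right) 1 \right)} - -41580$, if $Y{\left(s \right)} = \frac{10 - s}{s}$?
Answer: $41569$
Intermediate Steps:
$Y{\left(s \right)} = \frac{10 - s}{s}$
$Y{\left(\left(-1\right) 1 \right)} - -41580 = \frac{10 - \left(-1\right) 1}{\left(-1\right) 1} - -41580 = \frac{10 - -1}{-1} + 41580 = - (10 + 1) + 41580 = \left(-1\right) 11 + 41580 = -11 + 41580 = 41569$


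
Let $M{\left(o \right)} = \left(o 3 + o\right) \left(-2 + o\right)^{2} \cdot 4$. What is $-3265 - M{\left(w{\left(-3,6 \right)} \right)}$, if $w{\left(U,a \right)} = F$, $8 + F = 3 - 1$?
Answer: $2879$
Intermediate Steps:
$F = -6$ ($F = -8 + \left(3 - 1\right) = -8 + 2 = -6$)
$w{\left(U,a \right)} = -6$
$M{\left(o \right)} = 16 o \left(-2 + o\right)^{2}$ ($M{\left(o \right)} = \left(3 o + o\right) \left(-2 + o\right)^{2} \cdot 4 = 4 o \left(-2 + o\right)^{2} \cdot 4 = 16 o \left(-2 + o\right)^{2}$)
$-3265 - M{\left(w{\left(-3,6 \right)} \right)} = -3265 - 16 \left(-6\right) \left(-2 - 6\right)^{2} = -3265 - 16 \left(-6\right) \left(-8\right)^{2} = -3265 - 16 \left(-6\right) 64 = -3265 - -6144 = -3265 + 6144 = 2879$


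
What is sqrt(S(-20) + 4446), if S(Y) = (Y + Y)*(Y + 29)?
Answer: 3*sqrt(454) ≈ 63.922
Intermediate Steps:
S(Y) = 2*Y*(29 + Y) (S(Y) = (2*Y)*(29 + Y) = 2*Y*(29 + Y))
sqrt(S(-20) + 4446) = sqrt(2*(-20)*(29 - 20) + 4446) = sqrt(2*(-20)*9 + 4446) = sqrt(-360 + 4446) = sqrt(4086) = 3*sqrt(454)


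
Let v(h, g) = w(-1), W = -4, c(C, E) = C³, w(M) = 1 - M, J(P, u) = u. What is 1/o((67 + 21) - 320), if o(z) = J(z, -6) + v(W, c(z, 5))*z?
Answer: -1/470 ≈ -0.0021277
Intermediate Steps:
v(h, g) = 2 (v(h, g) = 1 - 1*(-1) = 1 + 1 = 2)
o(z) = -6 + 2*z
1/o((67 + 21) - 320) = 1/(-6 + 2*((67 + 21) - 320)) = 1/(-6 + 2*(88 - 320)) = 1/(-6 + 2*(-232)) = 1/(-6 - 464) = 1/(-470) = -1/470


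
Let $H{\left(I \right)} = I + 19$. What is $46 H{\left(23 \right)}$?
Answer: $1932$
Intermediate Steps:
$H{\left(I \right)} = 19 + I$
$46 H{\left(23 \right)} = 46 \left(19 + 23\right) = 46 \cdot 42 = 1932$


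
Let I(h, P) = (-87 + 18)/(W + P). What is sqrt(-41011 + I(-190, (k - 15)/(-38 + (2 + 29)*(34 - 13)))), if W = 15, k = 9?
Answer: 2*I*sqrt(96201778974)/3063 ≈ 202.52*I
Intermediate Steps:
I(h, P) = -69/(15 + P) (I(h, P) = (-87 + 18)/(15 + P) = -69/(15 + P))
sqrt(-41011 + I(-190, (k - 15)/(-38 + (2 + 29)*(34 - 13)))) = sqrt(-41011 - 69/(15 + (9 - 15)/(-38 + (2 + 29)*(34 - 13)))) = sqrt(-41011 - 69/(15 - 6/(-38 + 31*21))) = sqrt(-41011 - 69/(15 - 6/(-38 + 651))) = sqrt(-41011 - 69/(15 - 6/613)) = sqrt(-41011 - 69/9189/613) = sqrt(-41011 - 69*613/9189) = sqrt(-41011 - 14099/3063) = sqrt(-125630792/3063) = 2*I*sqrt(96201778974)/3063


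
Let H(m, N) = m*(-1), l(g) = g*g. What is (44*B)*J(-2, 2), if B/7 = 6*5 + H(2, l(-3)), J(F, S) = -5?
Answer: -43120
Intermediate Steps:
l(g) = g**2
H(m, N) = -m
B = 196 (B = 7*(6*5 - 1*2) = 7*(30 - 2) = 7*28 = 196)
(44*B)*J(-2, 2) = (44*196)*(-5) = 8624*(-5) = -43120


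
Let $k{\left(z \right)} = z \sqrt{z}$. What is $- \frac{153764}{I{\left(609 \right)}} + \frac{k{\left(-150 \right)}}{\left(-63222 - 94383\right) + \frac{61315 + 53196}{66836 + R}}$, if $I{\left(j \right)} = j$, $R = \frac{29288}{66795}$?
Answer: $- \frac{153764}{609} + \frac{223216995400 i \sqrt{6}}{46906309495873} \approx -252.49 + 0.011657 i$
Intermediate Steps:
$R = \frac{29288}{66795}$ ($R = 29288 \cdot \frac{1}{66795} = \frac{29288}{66795} \approx 0.43848$)
$k{\left(z \right)} = z^{\frac{3}{2}}$
$- \frac{153764}{I{\left(609 \right)}} + \frac{k{\left(-150 \right)}}{\left(-63222 - 94383\right) + \frac{61315 + 53196}{66836 + R}} = - \frac{153764}{609} + \frac{\left(-150\right)^{\frac{3}{2}}}{\left(-63222 - 94383\right) + \frac{61315 + 53196}{66836 + \frac{29288}{66795}}} = \left(-153764\right) \frac{1}{609} + \frac{\left(-750\right) i \sqrt{6}}{-157605 + \frac{114511}{\frac{4464339908}{66795}}} = - \frac{153764}{609} + \frac{\left(-750\right) i \sqrt{6}}{-157605 + 114511 \cdot \frac{66795}{4464339908}} = - \frac{153764}{609} + \frac{\left(-750\right) i \sqrt{6}}{-157605 + \frac{7648762245}{4464339908}} = - \frac{153764}{609} + \frac{\left(-750\right) i \sqrt{6}}{- \frac{703594642438095}{4464339908}} = - \frac{153764}{609} + - 750 i \sqrt{6} \left(- \frac{4464339908}{703594642438095}\right) = - \frac{153764}{609} + \frac{223216995400 i \sqrt{6}}{46906309495873}$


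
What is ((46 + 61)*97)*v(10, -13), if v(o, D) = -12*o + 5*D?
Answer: -1920115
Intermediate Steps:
((46 + 61)*97)*v(10, -13) = ((46 + 61)*97)*(-12*10 + 5*(-13)) = (107*97)*(-120 - 65) = 10379*(-185) = -1920115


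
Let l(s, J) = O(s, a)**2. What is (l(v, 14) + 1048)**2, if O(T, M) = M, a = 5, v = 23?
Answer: 1151329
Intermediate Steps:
l(s, J) = 25 (l(s, J) = 5**2 = 25)
(l(v, 14) + 1048)**2 = (25 + 1048)**2 = 1073**2 = 1151329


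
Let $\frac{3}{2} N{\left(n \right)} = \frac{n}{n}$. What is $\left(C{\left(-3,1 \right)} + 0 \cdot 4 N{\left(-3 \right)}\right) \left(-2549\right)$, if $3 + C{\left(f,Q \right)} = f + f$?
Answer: $22941$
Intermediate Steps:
$N{\left(n \right)} = \frac{2}{3}$ ($N{\left(n \right)} = \frac{2 \frac{n}{n}}{3} = \frac{2}{3} \cdot 1 = \frac{2}{3}$)
$C{\left(f,Q \right)} = -3 + 2 f$ ($C{\left(f,Q \right)} = -3 + \left(f + f\right) = -3 + 2 f$)
$\left(C{\left(-3,1 \right)} + 0 \cdot 4 N{\left(-3 \right)}\right) \left(-2549\right) = \left(\left(-3 + 2 \left(-3\right)\right) + 0 \cdot 4 \cdot \frac{2}{3}\right) \left(-2549\right) = \left(\left(-3 - 6\right) + 0 \cdot \frac{2}{3}\right) \left(-2549\right) = \left(-9 + 0\right) \left(-2549\right) = \left(-9\right) \left(-2549\right) = 22941$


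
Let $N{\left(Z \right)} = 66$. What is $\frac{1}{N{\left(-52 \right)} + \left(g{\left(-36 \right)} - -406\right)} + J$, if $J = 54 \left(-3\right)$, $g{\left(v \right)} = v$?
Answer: $- \frac{70631}{436} \approx -162.0$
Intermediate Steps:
$J = -162$
$\frac{1}{N{\left(-52 \right)} + \left(g{\left(-36 \right)} - -406\right)} + J = \frac{1}{66 - -370} - 162 = \frac{1}{66 + \left(-36 + 406\right)} - 162 = \frac{1}{66 + 370} - 162 = \frac{1}{436} - 162 = - \frac{70631}{436}$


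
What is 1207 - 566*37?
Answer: -19735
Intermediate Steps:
1207 - 566*37 = 1207 - 283*74 = 1207 - 20942 = -19735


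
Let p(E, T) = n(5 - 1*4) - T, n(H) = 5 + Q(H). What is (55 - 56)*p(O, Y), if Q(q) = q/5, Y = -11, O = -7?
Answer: -81/5 ≈ -16.200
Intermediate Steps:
Q(q) = q/5 (Q(q) = q*(⅕) = q/5)
n(H) = 5 + H/5
p(E, T) = 26/5 - T (p(E, T) = (5 + (5 - 1*4)/5) - T = (5 + (5 - 4)/5) - T = (5 + (⅕)*1) - T = (5 + ⅕) - T = 26/5 - T)
(55 - 56)*p(O, Y) = (55 - 56)*(26/5 - 1*(-11)) = -(26/5 + 11) = -1*81/5 = -81/5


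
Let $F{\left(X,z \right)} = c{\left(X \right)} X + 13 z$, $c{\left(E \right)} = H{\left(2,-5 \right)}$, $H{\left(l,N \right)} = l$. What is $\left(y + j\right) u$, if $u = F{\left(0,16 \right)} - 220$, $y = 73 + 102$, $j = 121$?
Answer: $-3552$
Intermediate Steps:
$c{\left(E \right)} = 2$
$F{\left(X,z \right)} = 2 X + 13 z$
$y = 175$
$u = -12$ ($u = \left(2 \cdot 0 + 13 \cdot 16\right) - 220 = \left(0 + 208\right) - 220 = 208 - 220 = -12$)
$\left(y + j\right) u = \left(175 + 121\right) \left(-12\right) = 296 \left(-12\right) = -3552$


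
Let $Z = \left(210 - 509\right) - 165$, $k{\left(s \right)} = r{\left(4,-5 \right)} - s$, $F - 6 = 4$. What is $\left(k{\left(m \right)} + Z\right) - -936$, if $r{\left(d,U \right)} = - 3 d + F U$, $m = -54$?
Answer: $464$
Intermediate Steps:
$F = 10$ ($F = 6 + 4 = 10$)
$r{\left(d,U \right)} = - 3 d + 10 U$
$k{\left(s \right)} = -62 - s$ ($k{\left(s \right)} = \left(\left(-3\right) 4 + 10 \left(-5\right)\right) - s = \left(-12 - 50\right) - s = -62 - s$)
$Z = -464$ ($Z = -299 - 165 = -464$)
$\left(k{\left(m \right)} + Z\right) - -936 = \left(\left(-62 - -54\right) - 464\right) - -936 = \left(\left(-62 + 54\right) - 464\right) + 936 = \left(-8 - 464\right) + 936 = -472 + 936 = 464$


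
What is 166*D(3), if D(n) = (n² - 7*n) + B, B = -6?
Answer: -2988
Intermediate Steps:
D(n) = -6 + n² - 7*n (D(n) = (n² - 7*n) - 6 = -6 + n² - 7*n)
166*D(3) = 166*(-6 + 3² - 7*3) = 166*(-6 + 9 - 21) = 166*(-18) = -2988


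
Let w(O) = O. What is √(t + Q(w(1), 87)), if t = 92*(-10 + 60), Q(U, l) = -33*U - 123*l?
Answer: I*√6134 ≈ 78.32*I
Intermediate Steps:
Q(U, l) = -123*l - 33*U
t = 4600 (t = 92*50 = 4600)
√(t + Q(w(1), 87)) = √(4600 + (-123*87 - 33*1)) = √(4600 + (-10701 - 33)) = √(4600 - 10734) = √(-6134) = I*√6134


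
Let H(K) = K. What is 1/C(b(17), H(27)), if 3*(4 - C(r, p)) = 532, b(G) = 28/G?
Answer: -3/520 ≈ -0.0057692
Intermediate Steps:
C(r, p) = -520/3 (C(r, p) = 4 - ⅓*532 = 4 - 532/3 = -520/3)
1/C(b(17), H(27)) = 1/(-520/3) = -3/520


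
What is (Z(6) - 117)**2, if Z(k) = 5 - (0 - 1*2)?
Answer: 12100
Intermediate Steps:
Z(k) = 7 (Z(k) = 5 - (0 - 2) = 5 - 1*(-2) = 5 + 2 = 7)
(Z(6) - 117)**2 = (7 - 117)**2 = (-110)**2 = 12100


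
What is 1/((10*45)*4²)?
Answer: 1/7200 ≈ 0.00013889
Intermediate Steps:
1/((10*45)*4²) = 1/(450*16) = 1/7200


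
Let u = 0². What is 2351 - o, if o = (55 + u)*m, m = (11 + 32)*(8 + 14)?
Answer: -49679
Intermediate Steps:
u = 0
m = 946 (m = 43*22 = 946)
o = 52030 (o = (55 + 0)*946 = 55*946 = 52030)
2351 - o = 2351 - 1*52030 = 2351 - 52030 = -49679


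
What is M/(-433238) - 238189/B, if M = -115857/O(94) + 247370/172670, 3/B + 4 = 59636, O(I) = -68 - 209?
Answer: -14716152552111618476660/3108239386863 ≈ -4.7346e+9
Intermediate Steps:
O(I) = -277
B = 3/59632 (B = 3/(-4 + 59636) = 3/59632 ≈ 5.0309e-5)
M = 2007354968/4782959 (M = -115857/(-277) + 247370/172670 = -115857*(-1/277) + 247370*(1/172670) = 115857/277 + 24737/17267 = 2007354968/4782959 ≈ 419.69)
M/(-433238) - 238189/B = (2007354968/4782959)/(-433238) - 238189/3/59632 = (2007354968/4782959)*(-1/433238) - 238189*59632/3 = -1003677484/1036079795621 - 14203686448/3 = -14716152552111618476660/3108239386863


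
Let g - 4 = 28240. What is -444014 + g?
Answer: -415770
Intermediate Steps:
g = 28244 (g = 4 + 28240 = 28244)
-444014 + g = -444014 + 28244 = -415770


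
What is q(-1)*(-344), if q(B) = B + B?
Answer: 688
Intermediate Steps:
q(B) = 2*B
q(-1)*(-344) = (2*(-1))*(-344) = -2*(-344) = 688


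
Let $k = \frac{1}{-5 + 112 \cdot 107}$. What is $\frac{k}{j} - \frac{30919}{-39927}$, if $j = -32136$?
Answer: $\frac{3967496631803}{5123394629496} \approx 0.77439$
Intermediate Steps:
$k = \frac{1}{11979}$ ($k = \frac{1}{-5 + 11984} = \frac{1}{11979} \approx 8.3479 \cdot 10^{-5}$)
$\frac{k}{j} - \frac{30919}{-39927} = \frac{1}{11979 \left(-32136\right)} - \frac{30919}{-39927} = \frac{1}{11979} \left(- \frac{1}{32136}\right) - - \frac{30919}{39927} = - \frac{1}{384957144} + \frac{30919}{39927} = \frac{3967496631803}{5123394629496}$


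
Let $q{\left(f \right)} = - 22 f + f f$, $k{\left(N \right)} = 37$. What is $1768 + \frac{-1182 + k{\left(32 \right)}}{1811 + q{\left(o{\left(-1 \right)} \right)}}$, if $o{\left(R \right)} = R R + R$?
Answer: $\frac{3200703}{1811} \approx 1767.4$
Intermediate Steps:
$o{\left(R \right)} = R + R^{2}$ ($o{\left(R \right)} = R^{2} + R = R + R^{2}$)
$q{\left(f \right)} = f^{2} - 22 f$ ($q{\left(f \right)} = - 22 f + f^{2} = f^{2} - 22 f$)
$1768 + \frac{-1182 + k{\left(32 \right)}}{1811 + q{\left(o{\left(-1 \right)} \right)}} = 1768 + \frac{-1182 + 37}{1811 + - (1 - 1) \left(-22 - \left(1 - 1\right)\right)} = 1768 - \frac{1145}{1811 + \left(-1\right) 0 \left(-22 - 0\right)} = 1768 - \frac{1145}{1811 + 0 \left(-22 + 0\right)} = 1768 - \frac{1145}{1811 + 0 \left(-22\right)} = 1768 - \frac{1145}{1811 + 0} = 1768 - \frac{1145}{1811} = \frac{3200703}{1811}$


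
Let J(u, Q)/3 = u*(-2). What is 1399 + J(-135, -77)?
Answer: 2209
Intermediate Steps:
J(u, Q) = -6*u (J(u, Q) = 3*(u*(-2)) = 3*(-2*u) = -6*u)
1399 + J(-135, -77) = 1399 - 6*(-135) = 1399 + 810 = 2209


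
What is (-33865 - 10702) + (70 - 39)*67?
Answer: -42490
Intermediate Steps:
(-33865 - 10702) + (70 - 39)*67 = -44567 + 31*67 = -44567 + 2077 = -42490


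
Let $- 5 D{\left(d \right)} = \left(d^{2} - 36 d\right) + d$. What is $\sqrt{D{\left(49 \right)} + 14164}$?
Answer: $\frac{\sqrt{350670}}{5} \approx 118.43$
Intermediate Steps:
$D{\left(d \right)} = 7 d - \frac{d^{2}}{5}$ ($D{\left(d \right)} = - \frac{\left(d^{2} - 36 d\right) + d}{5} = - \frac{d^{2} - 35 d}{5} = 7 d - \frac{d^{2}}{5}$)
$\sqrt{D{\left(49 \right)} + 14164} = \sqrt{\frac{1}{5} \cdot 49 \left(35 - 49\right) + 14164} = \sqrt{\frac{1}{5} \cdot 49 \left(-14\right) + 14164} = \sqrt{- \frac{686}{5} + 14164} = \sqrt{\frac{70134}{5}} = \frac{\sqrt{350670}}{5}$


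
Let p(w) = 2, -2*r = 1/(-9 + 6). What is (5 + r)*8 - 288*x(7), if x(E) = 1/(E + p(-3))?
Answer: 28/3 ≈ 9.3333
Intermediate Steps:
r = ⅙ (r = -1/(2*(-9 + 6)) = -½/(-3) = -½*(-⅓) = ⅙ ≈ 0.16667)
x(E) = 1/(2 + E) (x(E) = 1/(E + 2) = 1/(2 + E))
(5 + r)*8 - 288*x(7) = (5 + ⅙)*8 - 288/(2 + 7) = (31/6)*8 - 288/9 = 124/3 - 288*⅑ = 124/3 - 32 = 28/3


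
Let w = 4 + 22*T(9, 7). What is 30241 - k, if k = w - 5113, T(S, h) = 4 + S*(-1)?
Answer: 35460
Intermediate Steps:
T(S, h) = 4 - S
w = -106 (w = 4 + 22*(4 - 1*9) = 4 + 22*(4 - 9) = 4 + 22*(-5) = 4 - 110 = -106)
k = -5219 (k = -106 - 5113 = -5219)
30241 - k = 30241 - 1*(-5219) = 30241 + 5219 = 35460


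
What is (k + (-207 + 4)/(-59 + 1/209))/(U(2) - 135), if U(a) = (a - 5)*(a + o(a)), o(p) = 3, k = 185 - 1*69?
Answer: -1472707/1849500 ≈ -0.79627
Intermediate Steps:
k = 116 (k = 185 - 69 = 116)
U(a) = (-5 + a)*(3 + a) (U(a) = (a - 5)*(a + 3) = (-5 + a)*(3 + a))
(k + (-207 + 4)/(-59 + 1/209))/(U(2) - 135) = (116 + (-207 + 4)/(-59 + 1/209))/((-15 + 2² - 2*2) - 135) = (116 - 203/(-59 + 1/209))/((-15 + 4 - 4) - 135) = (116 - 203/(-12330/209))/(-15 - 135) = (116 - 203*(-209/12330))/(-150) = (116 + 42427/12330)*(-1/150) = (1472707/12330)*(-1/150) = -1472707/1849500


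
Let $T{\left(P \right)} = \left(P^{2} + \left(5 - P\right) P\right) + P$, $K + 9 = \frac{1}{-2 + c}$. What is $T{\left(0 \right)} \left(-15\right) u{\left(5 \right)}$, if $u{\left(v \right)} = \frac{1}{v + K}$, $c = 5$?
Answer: $0$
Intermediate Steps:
$K = - \frac{26}{3}$ ($K = -9 + \frac{1}{-2 + 5} = -9 + \frac{1}{3} = - \frac{26}{3} \approx -8.6667$)
$T{\left(P \right)} = P + P^{2} + P \left(5 - P\right)$ ($T{\left(P \right)} = \left(P^{2} + P \left(5 - P\right)\right) + P = P + P^{2} + P \left(5 - P\right)$)
$u{\left(v \right)} = \frac{1}{- \frac{26}{3} + v}$ ($u{\left(v \right)} = \frac{1}{v - \frac{26}{3}} = \frac{1}{- \frac{26}{3} + v}$)
$T{\left(0 \right)} \left(-15\right) u{\left(5 \right)} = 6 \cdot 0 \left(-15\right) \frac{3}{-26 + 3 \cdot 5} = 0 \left(-15\right) \frac{3}{-26 + 15} = 0 \frac{3}{-11} = 0 \cdot 3 \left(- \frac{1}{11}\right) = 0 \left(- \frac{3}{11}\right) = 0$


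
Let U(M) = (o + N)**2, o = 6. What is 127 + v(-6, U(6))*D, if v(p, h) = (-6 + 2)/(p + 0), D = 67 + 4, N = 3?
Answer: 523/3 ≈ 174.33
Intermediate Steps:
U(M) = 81 (U(M) = (6 + 3)**2 = 9**2 = 81)
D = 71
v(p, h) = -4/p
127 + v(-6, U(6))*D = 127 - 4/(-6)*71 = 127 - 4*(-1/6)*71 = 127 + (2/3)*71 = 127 + 142/3 = 523/3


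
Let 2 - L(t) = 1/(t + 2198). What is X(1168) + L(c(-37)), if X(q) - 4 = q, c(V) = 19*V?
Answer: 1755129/1495 ≈ 1174.0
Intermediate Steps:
L(t) = 2 - 1/(2198 + t) (L(t) = 2 - 1/(t + 2198) = 2 - 1/(2198 + t))
X(q) = 4 + q
X(1168) + L(c(-37)) = (4 + 1168) + (4395 + 2*(19*(-37)))/(2198 + 19*(-37)) = 1172 + (4395 + 2*(-703))/(2198 - 703) = 1172 + (4395 - 1406)/1495 = 1172 + (1/1495)*2989 = 1172 + 2989/1495 = 1755129/1495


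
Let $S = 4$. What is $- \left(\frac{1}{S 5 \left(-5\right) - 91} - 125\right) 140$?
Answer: $\frac{3342640}{191} \approx 17501.0$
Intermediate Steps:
$- \left(\frac{1}{S 5 \left(-5\right) - 91} - 125\right) 140 = - \left(\frac{1}{4 \cdot 5 \left(-5\right) - 91} - 125\right) 140 = - \left(\frac{1}{20 \left(-5\right) - 91} - 125\right) 140 = - \left(\frac{1}{-100 - 91} - 125\right) 140 = - \left(\frac{1}{-191} - 125\right) 140 = - \left(- \frac{1}{191} - 125\right) 140 = - \frac{\left(-23876\right) 140}{191} = \left(-1\right) \left(- \frac{3342640}{191}\right) = \frac{3342640}{191}$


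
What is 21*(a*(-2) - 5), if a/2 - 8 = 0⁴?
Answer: -777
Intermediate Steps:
a = 16 (a = 16 + 2*0⁴ = 16 + 2*0 = 16 + 0 = 16)
21*(a*(-2) - 5) = 21*(16*(-2) - 5) = 21*(-32 - 5) = 21*(-37) = -777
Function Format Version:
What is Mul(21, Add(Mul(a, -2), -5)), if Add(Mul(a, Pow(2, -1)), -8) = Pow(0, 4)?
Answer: -777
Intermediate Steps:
a = 16 (a = Add(16, Mul(2, Pow(0, 4))) = Add(16, Mul(2, 0)) = Add(16, 0) = 16)
Mul(21, Add(Mul(a, -2), -5)) = Mul(21, Add(Mul(16, -2), -5)) = Mul(21, Add(-32, -5)) = Mul(21, -37) = -777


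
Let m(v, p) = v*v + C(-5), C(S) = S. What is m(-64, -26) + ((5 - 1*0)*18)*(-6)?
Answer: 3551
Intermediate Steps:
m(v, p) = -5 + v**2 (m(v, p) = v*v - 5 = v**2 - 5 = -5 + v**2)
m(-64, -26) + ((5 - 1*0)*18)*(-6) = (-5 + (-64)**2) + ((5 - 1*0)*18)*(-6) = (-5 + 4096) + ((5 + 0)*18)*(-6) = 4091 + (5*18)*(-6) = 4091 + 90*(-6) = 4091 - 540 = 3551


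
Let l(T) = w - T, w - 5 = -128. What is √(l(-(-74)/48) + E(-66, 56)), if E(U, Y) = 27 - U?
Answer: I*√4542/12 ≈ 5.6162*I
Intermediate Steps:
w = -123 (w = 5 - 128 = -123)
l(T) = -123 - T
√(l(-(-74)/48) + E(-66, 56)) = √((-123 - (-2)*(-37/48)) + (27 - 1*(-66))) = √((-123 - (-2)*(-37*1/48)) + (27 + 66)) = √((-123 - (-2)*(-37)/48) + 93) = √((-123 - 1*37/24) + 93) = √((-123 - 37/24) + 93) = √(-2989/24 + 93) = √(-757/24) = I*√4542/12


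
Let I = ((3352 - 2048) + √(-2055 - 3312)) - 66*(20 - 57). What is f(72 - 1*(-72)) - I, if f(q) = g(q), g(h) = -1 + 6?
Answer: -3741 - I*√5367 ≈ -3741.0 - 73.26*I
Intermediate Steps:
g(h) = 5
f(q) = 5
I = 3746 + I*√5367 (I = (1304 + √(-5367)) - 66*(-37) = (1304 + I*√5367) - 1*(-2442) = (1304 + I*√5367) + 2442 = 3746 + I*√5367 ≈ 3746.0 + 73.26*I)
f(72 - 1*(-72)) - I = 5 - (3746 + I*√5367) = 5 + (-3746 - I*√5367) = -3741 - I*√5367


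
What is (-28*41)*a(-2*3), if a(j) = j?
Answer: 6888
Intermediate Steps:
(-28*41)*a(-2*3) = (-28*41)*(-2*3) = -1148*(-6) = 6888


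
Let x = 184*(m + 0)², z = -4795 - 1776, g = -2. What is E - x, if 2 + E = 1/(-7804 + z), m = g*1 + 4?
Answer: -10608751/14375 ≈ -738.00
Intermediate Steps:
z = -6571
m = 2 (m = -2*1 + 4 = -2 + 4 = 2)
E = -28751/14375 (E = -2 + 1/(-7804 - 6571) = -2 + 1/(-14375) = -2 - 1/14375 = -28751/14375 ≈ -2.0001)
x = 736 (x = 184*(2 + 0)² = 184*2² = 184*4 = 736)
E - x = -28751/14375 - 1*736 = -28751/14375 - 736 = -10608751/14375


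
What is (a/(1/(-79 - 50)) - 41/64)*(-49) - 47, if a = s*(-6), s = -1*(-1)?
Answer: -2428263/64 ≈ -37942.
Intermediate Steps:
s = 1
a = -6 (a = 1*(-6) = -6)
(a/(1/(-79 - 50)) - 41/64)*(-49) - 47 = (-6/(1/(-79 - 50)) - 41/64)*(-49) - 47 = (-6/(1/(-129)) - 41*1/64)*(-49) - 47 = (-6/(-1/129) - 41/64)*(-49) - 47 = (-6*(-129) - 41/64)*(-49) - 47 = (774 - 41/64)*(-49) - 47 = (49495/64)*(-49) - 47 = -2425255/64 - 47 = -2428263/64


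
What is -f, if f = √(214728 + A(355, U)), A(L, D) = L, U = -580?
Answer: -√215083 ≈ -463.77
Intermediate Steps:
f = √215083 (f = √(214728 + 355) = √215083 ≈ 463.77)
-f = -√215083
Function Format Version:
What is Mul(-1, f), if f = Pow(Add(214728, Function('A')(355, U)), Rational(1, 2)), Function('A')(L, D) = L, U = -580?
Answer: Mul(-1, Pow(215083, Rational(1, 2))) ≈ -463.77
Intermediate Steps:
f = Pow(215083, Rational(1, 2)) (f = Pow(Add(214728, 355), Rational(1, 2)) = Pow(215083, Rational(1, 2)) ≈ 463.77)
Mul(-1, f) = Mul(-1, Pow(215083, Rational(1, 2)))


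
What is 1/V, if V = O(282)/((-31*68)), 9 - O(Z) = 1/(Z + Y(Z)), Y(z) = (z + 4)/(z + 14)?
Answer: -88280932/376763 ≈ -234.31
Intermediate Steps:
Y(z) = (4 + z)/(14 + z)
O(Z) = 9 - 1/(Z + (4 + Z)/(14 + Z))
V = -376763/88280932 (V = ((22 + 9*282² + 134*282)/(4 + 282² + 15*282))/((-31*68)) = ((22 + 9*79524 + 37788)/(4 + 79524 + 4230))/(-2108) = ((22 + 715716 + 37788)/83758)*(-1/2108) = ((1/83758)*753526)*(-1/2108) = (376763/41879)*(-1/2108) = -376763/88280932 ≈ -0.0042678)
1/V = 1/(-376763/88280932) = -88280932/376763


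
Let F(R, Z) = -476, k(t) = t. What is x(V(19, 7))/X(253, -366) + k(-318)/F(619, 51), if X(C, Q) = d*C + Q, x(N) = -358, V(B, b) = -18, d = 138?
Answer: 675991/1027803 ≈ 0.65771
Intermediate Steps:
X(C, Q) = Q + 138*C (X(C, Q) = 138*C + Q = Q + 138*C)
x(V(19, 7))/X(253, -366) + k(-318)/F(619, 51) = -358/(-366 + 138*253) - 318/(-476) = -358/(-366 + 34914) - 318*(-1/476) = -358/34548 + 159/238 = -358*1/34548 + 159/238 = -179/17274 + 159/238 = 675991/1027803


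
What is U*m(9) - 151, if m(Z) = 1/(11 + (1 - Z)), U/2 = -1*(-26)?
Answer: -401/3 ≈ -133.67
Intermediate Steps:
U = 52 (U = 2*(-1*(-26)) = 2*26 = 52)
m(Z) = 1/(12 - Z)
U*m(9) - 151 = 52*(-1/(-12 + 9)) - 151 = 52*(-1/(-3)) - 151 = 52*(-1*(-⅓)) - 151 = 52*(⅓) - 151 = 52/3 - 151 = -401/3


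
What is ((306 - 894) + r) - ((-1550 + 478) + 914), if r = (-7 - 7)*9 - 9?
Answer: -565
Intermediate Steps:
r = -135 (r = -14*9 - 9 = -126 - 9 = -135)
((306 - 894) + r) - ((-1550 + 478) + 914) = ((306 - 894) - 135) - ((-1550 + 478) + 914) = (-588 - 135) - (-1072 + 914) = -723 - 1*(-158) = -723 + 158 = -565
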